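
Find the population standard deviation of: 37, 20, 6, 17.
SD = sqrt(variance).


Mean = 20.0000
Variance = 123.5000
SD = sqrt(123.5000) = 11.1131

SD = 11.1131


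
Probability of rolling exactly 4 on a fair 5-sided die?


Favorable outcomes (roll = 4): 1
Total outcomes = 5
P = 1/5 = 0.2000

P = 0.2000


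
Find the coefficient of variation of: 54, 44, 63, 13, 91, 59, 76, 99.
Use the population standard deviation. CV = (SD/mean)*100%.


Mean = 62.3750
SD = 25.5046
CV = (25.5046/62.3750)*100 = 40.8891%

CV = 40.8891%


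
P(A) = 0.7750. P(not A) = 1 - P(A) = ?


P(not A) = 1 - 0.7750 = 0.2250

P(not A) = 0.2250


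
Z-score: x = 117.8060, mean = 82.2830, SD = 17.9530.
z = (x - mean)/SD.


z = (117.8060 - 82.2830)/17.9530
= 35.5230/17.9530
= 1.9787

z = 1.9787


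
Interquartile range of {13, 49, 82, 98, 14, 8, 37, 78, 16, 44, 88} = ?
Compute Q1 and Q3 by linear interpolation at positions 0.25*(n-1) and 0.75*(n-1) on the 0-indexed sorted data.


Sorted: 8, 13, 14, 16, 37, 44, 49, 78, 82, 88, 98
Q1 (25th %ile) = 15.0000
Q3 (75th %ile) = 80.0000
IQR = 80.0000 - 15.0000 = 65.0000

IQR = 65.0000


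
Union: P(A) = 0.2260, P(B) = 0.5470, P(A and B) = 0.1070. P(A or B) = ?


P(A∪B) = 0.2260 + 0.5470 - 0.1070
= 0.7730 - 0.1070
= 0.6660

P(A∪B) = 0.6660


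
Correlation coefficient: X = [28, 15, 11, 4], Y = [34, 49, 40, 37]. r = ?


Mean X = 14.5000, Mean Y = 40.0000
SD X = 8.732125, SD Y = 5.612486
Cov = -11.250000
r = -11.250000/(8.732125*5.612486) = -0.2296

r = -0.2296


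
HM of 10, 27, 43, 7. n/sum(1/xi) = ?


Sum of reciprocals = 1/10 + 1/27 + 1/43 + 1/7 = 0.303150
HM = 4/0.303150 = 13.1948

HM = 13.1948


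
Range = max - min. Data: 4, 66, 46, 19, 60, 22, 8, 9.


Max = 66, Min = 4
Range = 66 - 4 = 62

Range = 62


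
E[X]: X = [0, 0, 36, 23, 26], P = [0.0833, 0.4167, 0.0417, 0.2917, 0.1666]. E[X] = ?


E[X] = 0*0.0833 + 0*0.4167 + 36*0.0417 + 23*0.2917 + 26*0.1666
= 0 + 0 + 1.5012 + 6.7091 + 4.3316
= 12.5419

E[X] = 12.5419


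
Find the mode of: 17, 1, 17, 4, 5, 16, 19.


Frequencies: 1:1, 4:1, 5:1, 16:1, 17:2, 19:1
Max frequency = 2
Mode = 17

Mode = 17


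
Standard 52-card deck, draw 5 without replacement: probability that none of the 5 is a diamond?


P(no diamonds) = (39/52) × (38/51) × (37/50) × (36/49) × (35/48)
= 0.2215

P = 0.2215


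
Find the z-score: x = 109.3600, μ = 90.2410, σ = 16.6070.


z = (109.3600 - 90.2410)/16.6070
= 19.1190/16.6070
= 1.1513

z = 1.1513


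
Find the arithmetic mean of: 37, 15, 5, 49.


Sum = 37 + 15 + 5 + 49 = 106
n = 4
Mean = 106/4 = 26.5000

Mean = 26.5000


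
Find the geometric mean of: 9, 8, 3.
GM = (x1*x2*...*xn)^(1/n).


Product = 9 × 8 × 3 = 216
GM = 216^(1/3) = 6.0000

GM = 6.0000


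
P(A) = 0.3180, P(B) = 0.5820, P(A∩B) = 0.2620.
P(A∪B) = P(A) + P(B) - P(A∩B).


P(A∪B) = 0.3180 + 0.5820 - 0.2620
= 0.9000 - 0.2620
= 0.6380

P(A∪B) = 0.6380


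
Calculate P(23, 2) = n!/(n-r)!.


P(23,2) = 23!/21!
= 25852016738884976640000/51090942171709440000
= 506

P(23,2) = 506


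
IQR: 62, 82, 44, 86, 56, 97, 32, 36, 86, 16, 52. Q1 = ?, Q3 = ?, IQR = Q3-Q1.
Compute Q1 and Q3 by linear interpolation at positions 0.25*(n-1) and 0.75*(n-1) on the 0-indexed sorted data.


Sorted: 16, 32, 36, 44, 52, 56, 62, 82, 86, 86, 97
Q1 (25th %ile) = 40.0000
Q3 (75th %ile) = 84.0000
IQR = 84.0000 - 40.0000 = 44.0000

IQR = 44.0000


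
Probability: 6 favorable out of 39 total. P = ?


P = 6/39 = 0.1538

P = 0.1538


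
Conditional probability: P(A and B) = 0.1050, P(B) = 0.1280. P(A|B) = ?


P(A|B) = 0.1050/0.1280 = 0.8203

P(A|B) = 0.8203


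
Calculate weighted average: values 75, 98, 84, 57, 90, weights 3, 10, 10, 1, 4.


Numerator = 75*3 + 98*10 + 84*10 + 57*1 + 90*4 = 2462
Denominator = 3 + 10 + 10 + 1 + 4 = 28
WM = 2462/28 = 87.9286

WM = 87.9286


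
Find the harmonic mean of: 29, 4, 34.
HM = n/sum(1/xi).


Sum of reciprocals = 1/29 + 1/4 + 1/34 = 0.313895
HM = 3/0.313895 = 9.5574

HM = 9.5574


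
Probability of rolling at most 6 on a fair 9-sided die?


Favorable outcomes (roll ≤ 6): 6
Total outcomes = 9
P = 6/9 = 0.6667

P = 0.6667


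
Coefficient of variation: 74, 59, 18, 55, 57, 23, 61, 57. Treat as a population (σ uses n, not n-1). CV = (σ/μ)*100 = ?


Mean = 50.5000
SD = 18.2071
CV = (18.2071/50.5000)*100 = 36.0537%

CV = 36.0537%


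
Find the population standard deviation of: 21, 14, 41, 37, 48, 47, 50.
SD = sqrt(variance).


Mean = 36.8571
Variance = 170.1224
SD = sqrt(170.1224) = 13.0431

SD = 13.0431


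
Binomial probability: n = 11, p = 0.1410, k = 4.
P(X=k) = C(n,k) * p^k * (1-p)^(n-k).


C(11,4) = 330
p^4 = 0.000395
(1-p)^7 = 0.345106
P = 330 * 0.000395 * 0.345106 = 0.0450

P(X=4) = 0.0450


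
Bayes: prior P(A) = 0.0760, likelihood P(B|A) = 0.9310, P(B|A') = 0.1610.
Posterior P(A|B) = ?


P(B) = P(B|A)*P(A) + P(B|A')*P(A')
= 0.9310*0.0760 + 0.1610*0.9240
= 0.070756 + 0.148764 = 0.219520
P(A|B) = 0.070756/0.219520 = 0.3223

P(A|B) = 0.3223


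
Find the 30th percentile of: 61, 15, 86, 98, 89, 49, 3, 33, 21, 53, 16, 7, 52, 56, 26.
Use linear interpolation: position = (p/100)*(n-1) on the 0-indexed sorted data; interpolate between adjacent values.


Sorted: 3, 7, 15, 16, 21, 26, 33, 49, 52, 53, 56, 61, 86, 89, 98
n = 15
Index = 30/100 * 14 = 4.2000
Lower = data[4] = 21, Upper = data[5] = 26
P30 = 21 + 0.2000*(5) = 22.0000

P30 = 22.0000


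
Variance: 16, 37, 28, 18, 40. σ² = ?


Mean = 27.8000
Squared deviations: 139.2400, 84.6400, 0.0400, 96.0400, 148.8400
Sum = 468.8000
Variance = 468.8000/5 = 93.7600

Variance = 93.7600


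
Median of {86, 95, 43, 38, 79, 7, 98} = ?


Sorted: 7, 38, 43, 79, 86, 95, 98
n = 7 (odd)
Middle value = 79

Median = 79


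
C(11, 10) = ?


C(11,10) = 11!/(10! × 1!)
= 39916800/(3628800 × 1)
= 11

C(11,10) = 11


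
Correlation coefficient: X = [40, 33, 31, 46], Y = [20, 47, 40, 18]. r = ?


Mean X = 37.5000, Mean Y = 31.2500
SD X = 5.937171, SD Y = 12.517488
Cov = -67.125000
r = -67.125000/(5.937171*12.517488) = -0.9032

r = -0.9032


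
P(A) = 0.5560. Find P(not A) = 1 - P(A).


P(not A) = 1 - 0.5560 = 0.4440

P(not A) = 0.4440


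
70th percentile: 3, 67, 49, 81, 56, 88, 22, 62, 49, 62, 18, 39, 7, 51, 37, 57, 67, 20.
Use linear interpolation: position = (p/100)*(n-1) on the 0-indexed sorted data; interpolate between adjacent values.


Sorted: 3, 7, 18, 20, 22, 37, 39, 49, 49, 51, 56, 57, 62, 62, 67, 67, 81, 88
n = 18
Index = 70/100 * 17 = 11.9000
Lower = data[11] = 57, Upper = data[12] = 62
P70 = 57 + 0.9000*(5) = 61.5000

P70 = 61.5000


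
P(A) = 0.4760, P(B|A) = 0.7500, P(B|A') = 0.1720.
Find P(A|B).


P(B) = P(B|A)*P(A) + P(B|A')*P(A')
= 0.7500*0.4760 + 0.1720*0.5240
= 0.357000 + 0.090128 = 0.447128
P(A|B) = 0.357000/0.447128 = 0.7984

P(A|B) = 0.7984


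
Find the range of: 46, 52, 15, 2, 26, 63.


Max = 63, Min = 2
Range = 63 - 2 = 61

Range = 61


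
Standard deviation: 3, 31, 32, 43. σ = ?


Mean = 27.2500
Variance = 218.1875
SD = sqrt(218.1875) = 14.7712

SD = 14.7712


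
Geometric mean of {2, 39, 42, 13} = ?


Product = 2 × 39 × 42 × 13 = 42588
GM = 42588^(1/4) = 14.3655

GM = 14.3655


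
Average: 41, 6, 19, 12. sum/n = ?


Sum = 41 + 6 + 19 + 12 = 78
n = 4
Mean = 78/4 = 19.5000

Mean = 19.5000


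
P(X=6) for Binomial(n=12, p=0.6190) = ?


C(12,6) = 924
p^6 = 0.056253
(1-p)^6 = 0.003059
P = 924 * 0.056253 * 0.003059 = 0.1590

P(X=6) = 0.1590


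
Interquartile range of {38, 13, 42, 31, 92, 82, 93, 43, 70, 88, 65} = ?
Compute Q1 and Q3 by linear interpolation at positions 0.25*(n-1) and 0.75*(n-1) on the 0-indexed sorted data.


Sorted: 13, 31, 38, 42, 43, 65, 70, 82, 88, 92, 93
Q1 (25th %ile) = 40.0000
Q3 (75th %ile) = 85.0000
IQR = 85.0000 - 40.0000 = 45.0000

IQR = 45.0000


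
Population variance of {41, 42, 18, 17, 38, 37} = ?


Mean = 32.1667
Squared deviations: 78.0278, 96.6944, 200.6944, 230.0278, 34.0278, 23.3611
Sum = 662.8333
Variance = 662.8333/6 = 110.4722

Variance = 110.4722


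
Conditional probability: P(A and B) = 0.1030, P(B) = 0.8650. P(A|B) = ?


P(A|B) = 0.1030/0.8650 = 0.1191

P(A|B) = 0.1191


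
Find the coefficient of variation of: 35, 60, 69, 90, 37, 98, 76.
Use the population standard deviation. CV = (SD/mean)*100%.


Mean = 66.4286
SD = 22.5062
CV = (22.5062/66.4286)*100 = 33.8804%

CV = 33.8804%


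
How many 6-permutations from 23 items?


P(23,6) = 23!/17!
= 25852016738884976640000/355687428096000
= 72681840

P(23,6) = 72681840


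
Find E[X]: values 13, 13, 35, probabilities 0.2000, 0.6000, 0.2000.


E[X] = 13*0.2000 + 13*0.6000 + 35*0.2000
= 2.6000 + 7.8000 + 7.0000
= 17.4000

E[X] = 17.4000


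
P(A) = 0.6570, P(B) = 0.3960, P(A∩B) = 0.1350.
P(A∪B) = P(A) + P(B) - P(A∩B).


P(A∪B) = 0.6570 + 0.3960 - 0.1350
= 1.0530 - 0.1350
= 0.9180

P(A∪B) = 0.9180


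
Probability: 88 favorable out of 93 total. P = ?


P = 88/93 = 0.9462

P = 0.9462


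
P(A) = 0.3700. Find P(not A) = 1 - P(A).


P(not A) = 1 - 0.3700 = 0.6300

P(not A) = 0.6300


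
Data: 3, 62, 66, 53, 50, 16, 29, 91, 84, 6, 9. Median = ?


Sorted: 3, 6, 9, 16, 29, 50, 53, 62, 66, 84, 91
n = 11 (odd)
Middle value = 50

Median = 50


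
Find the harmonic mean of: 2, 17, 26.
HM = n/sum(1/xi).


Sum of reciprocals = 1/2 + 1/17 + 1/26 = 0.597285
HM = 3/0.597285 = 5.0227

HM = 5.0227


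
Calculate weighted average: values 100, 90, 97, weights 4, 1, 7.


Numerator = 100*4 + 90*1 + 97*7 = 1169
Denominator = 4 + 1 + 7 = 12
WM = 1169/12 = 97.4167

WM = 97.4167


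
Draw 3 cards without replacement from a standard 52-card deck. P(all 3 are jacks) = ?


P(all jacks) = (4/52) × (3/51) × (2/50)
= 0.0002

P = 0.0002


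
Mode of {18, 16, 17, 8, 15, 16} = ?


Frequencies: 8:1, 15:1, 16:2, 17:1, 18:1
Max frequency = 2
Mode = 16

Mode = 16


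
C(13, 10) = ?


C(13,10) = 13!/(10! × 3!)
= 6227020800/(3628800 × 6)
= 286

C(13,10) = 286


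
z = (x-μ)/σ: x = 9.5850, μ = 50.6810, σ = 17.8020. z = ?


z = (9.5850 - 50.6810)/17.8020
= -41.0960/17.8020
= -2.3085

z = -2.3085


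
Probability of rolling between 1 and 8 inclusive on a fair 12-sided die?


Favorable outcomes (1 ≤ roll ≤ 8): 8
Total outcomes = 12
P = 8/12 = 0.6667

P = 0.6667


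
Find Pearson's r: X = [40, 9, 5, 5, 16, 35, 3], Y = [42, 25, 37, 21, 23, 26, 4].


Mean X = 16.1429, Mean Y = 25.4286
SD X = 14.126253, SD Y = 11.299269
Cov = 87.367347
r = 87.367347/(14.126253*11.299269) = 0.5474

r = 0.5474


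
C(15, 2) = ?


C(15,2) = 15!/(2! × 13!)
= 1307674368000/(2 × 6227020800)
= 105

C(15,2) = 105


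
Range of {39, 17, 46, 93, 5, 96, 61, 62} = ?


Max = 96, Min = 5
Range = 96 - 5 = 91

Range = 91


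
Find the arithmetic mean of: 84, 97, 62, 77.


Sum = 84 + 97 + 62 + 77 = 320
n = 4
Mean = 320/4 = 80.0000

Mean = 80.0000


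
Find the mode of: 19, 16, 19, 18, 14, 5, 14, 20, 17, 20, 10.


Frequencies: 5:1, 10:1, 14:2, 16:1, 17:1, 18:1, 19:2, 20:2
Max frequency = 2
Mode = 14, 19, 20

Mode = 14, 19, 20


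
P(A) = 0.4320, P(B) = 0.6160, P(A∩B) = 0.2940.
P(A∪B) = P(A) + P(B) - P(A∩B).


P(A∪B) = 0.4320 + 0.6160 - 0.2940
= 1.0480 - 0.2940
= 0.7540

P(A∪B) = 0.7540


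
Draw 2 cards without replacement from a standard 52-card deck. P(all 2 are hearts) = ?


P(all hearts) = (13/52) × (12/51)
= 0.0588

P = 0.0588


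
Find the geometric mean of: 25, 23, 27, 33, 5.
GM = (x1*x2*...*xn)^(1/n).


Product = 25 × 23 × 27 × 33 × 5 = 2561625
GM = 2561625^(1/5) = 19.1295

GM = 19.1295


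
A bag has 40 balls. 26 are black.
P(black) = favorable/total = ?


P = 26/40 = 0.6500

P = 0.6500


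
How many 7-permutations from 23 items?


P(23,7) = 23!/16!
= 25852016738884976640000/20922789888000
= 1235591280

P(23,7) = 1235591280


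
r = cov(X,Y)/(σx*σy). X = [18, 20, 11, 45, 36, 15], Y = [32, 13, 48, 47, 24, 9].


Mean X = 24.1667, Mean Y = 28.8333
SD X = 12.157531, SD Y = 15.137334
Cov = 49.527778
r = 49.527778/(12.157531*15.137334) = 0.2691

r = 0.2691


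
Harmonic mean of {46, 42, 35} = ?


Sum of reciprocals = 1/46 + 1/42 + 1/35 = 0.074120
HM = 3/0.074120 = 40.4749

HM = 40.4749


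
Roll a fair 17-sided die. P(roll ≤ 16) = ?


Favorable outcomes (roll ≤ 16): 16
Total outcomes = 17
P = 16/17 = 0.9412

P = 0.9412


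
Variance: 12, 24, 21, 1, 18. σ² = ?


Mean = 15.2000
Squared deviations: 10.2400, 77.4400, 33.6400, 201.6400, 7.8400
Sum = 330.8000
Variance = 330.8000/5 = 66.1600

Variance = 66.1600


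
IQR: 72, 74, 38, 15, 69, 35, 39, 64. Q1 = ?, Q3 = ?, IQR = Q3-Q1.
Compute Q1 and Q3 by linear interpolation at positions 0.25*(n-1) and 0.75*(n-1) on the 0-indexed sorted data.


Sorted: 15, 35, 38, 39, 64, 69, 72, 74
Q1 (25th %ile) = 37.2500
Q3 (75th %ile) = 69.7500
IQR = 69.7500 - 37.2500 = 32.5000

IQR = 32.5000


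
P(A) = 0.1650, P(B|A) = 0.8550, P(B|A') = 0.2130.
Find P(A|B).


P(B) = P(B|A)*P(A) + P(B|A')*P(A')
= 0.8550*0.1650 + 0.2130*0.8350
= 0.141075 + 0.177855 = 0.318930
P(A|B) = 0.141075/0.318930 = 0.4423

P(A|B) = 0.4423


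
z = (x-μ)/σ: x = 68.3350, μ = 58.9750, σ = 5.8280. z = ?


z = (68.3350 - 58.9750)/5.8280
= 9.3600/5.8280
= 1.6060

z = 1.6060


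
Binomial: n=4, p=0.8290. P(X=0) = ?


C(4,0) = 1
p^0 = 1.000000
(1-p)^4 = 0.000855
P = 1 * 1.000000 * 0.000855 = 0.0009

P(X=0) = 0.0009


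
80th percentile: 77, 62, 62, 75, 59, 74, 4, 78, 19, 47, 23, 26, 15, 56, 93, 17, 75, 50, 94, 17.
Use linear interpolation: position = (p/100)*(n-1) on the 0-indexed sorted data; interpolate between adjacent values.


Sorted: 4, 15, 17, 17, 19, 23, 26, 47, 50, 56, 59, 62, 62, 74, 75, 75, 77, 78, 93, 94
n = 20
Index = 80/100 * 19 = 15.2000
Lower = data[15] = 75, Upper = data[16] = 77
P80 = 75 + 0.2000*(2) = 75.4000

P80 = 75.4000


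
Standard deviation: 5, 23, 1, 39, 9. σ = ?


Mean = 15.4000
Variance = 194.2400
SD = sqrt(194.2400) = 13.9370

SD = 13.9370


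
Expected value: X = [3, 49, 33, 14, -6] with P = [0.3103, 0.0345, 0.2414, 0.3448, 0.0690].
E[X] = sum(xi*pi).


E[X] = 3*0.3103 + 49*0.0345 + 33*0.2414 + 14*0.3448 - 6*0.0690
= 0.9309 + 1.6905 + 7.9662 + 4.8272 - 0.4140
= 15.0008

E[X] = 15.0008


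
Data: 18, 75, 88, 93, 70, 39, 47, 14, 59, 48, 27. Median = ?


Sorted: 14, 18, 27, 39, 47, 48, 59, 70, 75, 88, 93
n = 11 (odd)
Middle value = 48

Median = 48


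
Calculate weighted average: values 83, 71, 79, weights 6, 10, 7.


Numerator = 83*6 + 71*10 + 79*7 = 1761
Denominator = 6 + 10 + 7 = 23
WM = 1761/23 = 76.5652

WM = 76.5652


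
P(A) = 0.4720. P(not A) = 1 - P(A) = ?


P(not A) = 1 - 0.4720 = 0.5280

P(not A) = 0.5280


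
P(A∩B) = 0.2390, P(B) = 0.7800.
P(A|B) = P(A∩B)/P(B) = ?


P(A|B) = 0.2390/0.7800 = 0.3064

P(A|B) = 0.3064


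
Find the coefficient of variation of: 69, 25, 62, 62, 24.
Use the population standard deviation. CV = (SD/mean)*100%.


Mean = 48.4000
SD = 19.6835
CV = (19.6835/48.4000)*100 = 40.6684%

CV = 40.6684%


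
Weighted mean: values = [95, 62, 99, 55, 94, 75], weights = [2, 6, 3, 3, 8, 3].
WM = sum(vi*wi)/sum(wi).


Numerator = 95*2 + 62*6 + 99*3 + 55*3 + 94*8 + 75*3 = 2001
Denominator = 2 + 6 + 3 + 3 + 8 + 3 = 25
WM = 2001/25 = 80.0400

WM = 80.0400


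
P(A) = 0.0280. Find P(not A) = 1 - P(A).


P(not A) = 1 - 0.0280 = 0.9720

P(not A) = 0.9720


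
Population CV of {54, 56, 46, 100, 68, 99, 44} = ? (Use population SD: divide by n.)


Mean = 66.7143
SD = 21.9526
CV = (21.9526/66.7143)*100 = 32.9055%

CV = 32.9055%


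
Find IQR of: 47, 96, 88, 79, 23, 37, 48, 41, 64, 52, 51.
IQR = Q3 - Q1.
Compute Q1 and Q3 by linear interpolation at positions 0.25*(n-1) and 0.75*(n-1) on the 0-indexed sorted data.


Sorted: 23, 37, 41, 47, 48, 51, 52, 64, 79, 88, 96
Q1 (25th %ile) = 44.0000
Q3 (75th %ile) = 71.5000
IQR = 71.5000 - 44.0000 = 27.5000

IQR = 27.5000


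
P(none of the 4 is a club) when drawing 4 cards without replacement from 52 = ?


P(no clubs) = (39/52) × (38/51) × (37/50) × (36/49)
= 0.3038

P = 0.3038


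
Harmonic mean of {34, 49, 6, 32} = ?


Sum of reciprocals = 1/34 + 1/49 + 1/6 + 1/32 = 0.247737
HM = 4/0.247737 = 16.1462

HM = 16.1462


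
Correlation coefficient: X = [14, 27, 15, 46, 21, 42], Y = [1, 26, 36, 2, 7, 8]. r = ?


Mean X = 27.5000, Mean Y = 13.3333
SD X = 12.473305, SD Y = 13.059692
Cov = -61.500000
r = -61.500000/(12.473305*13.059692) = -0.3775

r = -0.3775


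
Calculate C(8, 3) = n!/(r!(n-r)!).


C(8,3) = 8!/(3! × 5!)
= 40320/(6 × 120)
= 56

C(8,3) = 56


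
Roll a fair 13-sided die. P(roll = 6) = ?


Favorable outcomes (roll = 6): 1
Total outcomes = 13
P = 1/13 = 0.0769

P = 0.0769


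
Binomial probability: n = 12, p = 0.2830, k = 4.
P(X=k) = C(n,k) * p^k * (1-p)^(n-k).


C(12,4) = 495
p^4 = 0.006414
(1-p)^8 = 0.069848
P = 495 * 0.006414 * 0.069848 = 0.2218

P(X=4) = 0.2218


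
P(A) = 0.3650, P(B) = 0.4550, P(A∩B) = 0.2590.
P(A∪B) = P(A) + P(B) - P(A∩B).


P(A∪B) = 0.3650 + 0.4550 - 0.2590
= 0.8200 - 0.2590
= 0.5610

P(A∪B) = 0.5610


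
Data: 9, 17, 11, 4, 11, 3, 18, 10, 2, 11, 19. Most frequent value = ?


Frequencies: 2:1, 3:1, 4:1, 9:1, 10:1, 11:3, 17:1, 18:1, 19:1
Max frequency = 3
Mode = 11

Mode = 11


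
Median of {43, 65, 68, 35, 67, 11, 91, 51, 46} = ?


Sorted: 11, 35, 43, 46, 51, 65, 67, 68, 91
n = 9 (odd)
Middle value = 51

Median = 51


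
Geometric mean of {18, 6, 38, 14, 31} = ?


Product = 18 × 6 × 38 × 14 × 31 = 1781136
GM = 1781136^(1/5) = 17.7885

GM = 17.7885


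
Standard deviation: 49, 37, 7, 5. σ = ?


Mean = 24.5000
Variance = 360.7500
SD = sqrt(360.7500) = 18.9934

SD = 18.9934


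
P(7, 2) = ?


P(7,2) = 7!/5!
= 5040/120
= 42

P(7,2) = 42


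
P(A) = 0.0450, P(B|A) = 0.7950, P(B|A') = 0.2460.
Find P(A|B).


P(B) = P(B|A)*P(A) + P(B|A')*P(A')
= 0.7950*0.0450 + 0.2460*0.9550
= 0.035775 + 0.234930 = 0.270705
P(A|B) = 0.035775/0.270705 = 0.1322

P(A|B) = 0.1322


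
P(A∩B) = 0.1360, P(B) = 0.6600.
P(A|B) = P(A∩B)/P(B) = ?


P(A|B) = 0.1360/0.6600 = 0.2061

P(A|B) = 0.2061


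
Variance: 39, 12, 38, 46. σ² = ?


Mean = 33.7500
Squared deviations: 27.5625, 473.0625, 18.0625, 150.0625
Sum = 668.7500
Variance = 668.7500/4 = 167.1875

Variance = 167.1875


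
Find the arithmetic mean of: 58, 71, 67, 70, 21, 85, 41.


Sum = 58 + 71 + 67 + 70 + 21 + 85 + 41 = 413
n = 7
Mean = 413/7 = 59.0000

Mean = 59.0000


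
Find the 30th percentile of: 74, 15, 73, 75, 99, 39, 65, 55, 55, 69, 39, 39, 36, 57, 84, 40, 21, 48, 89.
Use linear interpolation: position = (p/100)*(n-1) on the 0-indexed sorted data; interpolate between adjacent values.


Sorted: 15, 21, 36, 39, 39, 39, 40, 48, 55, 55, 57, 65, 69, 73, 74, 75, 84, 89, 99
n = 19
Index = 30/100 * 18 = 5.4000
Lower = data[5] = 39, Upper = data[6] = 40
P30 = 39 + 0.4000*(1) = 39.4000

P30 = 39.4000


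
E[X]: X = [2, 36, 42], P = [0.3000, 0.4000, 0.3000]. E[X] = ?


E[X] = 2*0.3000 + 36*0.4000 + 42*0.3000
= 0.6000 + 14.4000 + 12.6000
= 27.6000

E[X] = 27.6000


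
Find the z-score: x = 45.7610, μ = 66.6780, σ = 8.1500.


z = (45.7610 - 66.6780)/8.1500
= -20.9170/8.1500
= -2.5665

z = -2.5665


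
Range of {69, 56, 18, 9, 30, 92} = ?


Max = 92, Min = 9
Range = 92 - 9 = 83

Range = 83


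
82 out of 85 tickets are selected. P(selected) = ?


P = 82/85 = 0.9647

P = 0.9647


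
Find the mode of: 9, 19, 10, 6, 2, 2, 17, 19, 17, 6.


Frequencies: 2:2, 6:2, 9:1, 10:1, 17:2, 19:2
Max frequency = 2
Mode = 2, 6, 17, 19

Mode = 2, 6, 17, 19


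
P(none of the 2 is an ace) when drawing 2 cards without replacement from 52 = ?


P(no aces) = (48/52) × (47/51)
= 0.8507

P = 0.8507


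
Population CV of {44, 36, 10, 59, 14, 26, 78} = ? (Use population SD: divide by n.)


Mean = 38.1429
SD = 22.6301
CV = (22.6301/38.1429)*100 = 59.3299%

CV = 59.3299%


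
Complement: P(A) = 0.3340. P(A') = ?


P(not A) = 1 - 0.3340 = 0.6660

P(not A) = 0.6660


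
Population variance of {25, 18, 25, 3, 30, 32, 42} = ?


Mean = 25.0000
Squared deviations: 0, 49.0000, 0, 484.0000, 25.0000, 49.0000, 289.0000
Sum = 896.0000
Variance = 896.0000/7 = 128.0000

Variance = 128.0000


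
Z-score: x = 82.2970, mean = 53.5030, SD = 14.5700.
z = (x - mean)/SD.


z = (82.2970 - 53.5030)/14.5700
= 28.7940/14.5700
= 1.9763

z = 1.9763


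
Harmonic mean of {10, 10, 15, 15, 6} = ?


Sum of reciprocals = 1/10 + 1/10 + 1/15 + 1/15 + 1/6 = 0.500000
HM = 5/0.500000 = 10.0000

HM = 10.0000


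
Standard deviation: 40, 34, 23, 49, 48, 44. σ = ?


Mean = 39.6667
Variance = 80.8889
SD = sqrt(80.8889) = 8.9938

SD = 8.9938


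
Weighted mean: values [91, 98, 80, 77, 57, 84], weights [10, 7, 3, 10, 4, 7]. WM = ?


Numerator = 91*10 + 98*7 + 80*3 + 77*10 + 57*4 + 84*7 = 3422
Denominator = 10 + 7 + 3 + 10 + 4 + 7 = 41
WM = 3422/41 = 83.4634

WM = 83.4634


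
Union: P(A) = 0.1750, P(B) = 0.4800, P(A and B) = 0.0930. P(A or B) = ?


P(A∪B) = 0.1750 + 0.4800 - 0.0930
= 0.6550 - 0.0930
= 0.5620

P(A∪B) = 0.5620


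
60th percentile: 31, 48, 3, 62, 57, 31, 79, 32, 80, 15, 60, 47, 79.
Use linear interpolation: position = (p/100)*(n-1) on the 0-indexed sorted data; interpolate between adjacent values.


Sorted: 3, 15, 31, 31, 32, 47, 48, 57, 60, 62, 79, 79, 80
n = 13
Index = 60/100 * 12 = 7.2000
Lower = data[7] = 57, Upper = data[8] = 60
P60 = 57 + 0.2000*(3) = 57.6000

P60 = 57.6000


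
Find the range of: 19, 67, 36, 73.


Max = 73, Min = 19
Range = 73 - 19 = 54

Range = 54


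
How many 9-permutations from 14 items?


P(14,9) = 14!/5!
= 87178291200/120
= 726485760

P(14,9) = 726485760


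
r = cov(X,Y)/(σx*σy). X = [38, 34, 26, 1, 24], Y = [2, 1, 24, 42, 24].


Mean X = 24.6000, Mean Y = 18.6000
SD X = 12.862348, SD Y = 15.435025
Cov = -187.160000
r = -187.160000/(12.862348*15.435025) = -0.9427

r = -0.9427


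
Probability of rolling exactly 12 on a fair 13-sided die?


Favorable outcomes (roll = 12): 1
Total outcomes = 13
P = 1/13 = 0.0769

P = 0.0769


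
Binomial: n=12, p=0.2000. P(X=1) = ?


C(12,1) = 12
p^1 = 0.200000
(1-p)^11 = 0.085899
P = 12 * 0.200000 * 0.085899 = 0.2062

P(X=1) = 0.2062


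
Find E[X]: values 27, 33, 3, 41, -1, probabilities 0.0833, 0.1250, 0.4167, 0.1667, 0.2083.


E[X] = 27*0.0833 + 33*0.1250 + 3*0.4167 + 41*0.1667 - 1*0.2083
= 2.2491 + 4.1250 + 1.2501 + 6.8347 - 0.2083
= 14.2506

E[X] = 14.2506


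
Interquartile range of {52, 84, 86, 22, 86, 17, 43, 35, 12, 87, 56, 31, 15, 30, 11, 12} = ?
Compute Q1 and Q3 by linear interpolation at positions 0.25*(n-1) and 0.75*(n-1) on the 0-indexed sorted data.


Sorted: 11, 12, 12, 15, 17, 22, 30, 31, 35, 43, 52, 56, 84, 86, 86, 87
Q1 (25th %ile) = 16.5000
Q3 (75th %ile) = 63.0000
IQR = 63.0000 - 16.5000 = 46.5000

IQR = 46.5000


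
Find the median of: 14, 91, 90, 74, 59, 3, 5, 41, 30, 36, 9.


Sorted: 3, 5, 9, 14, 30, 36, 41, 59, 74, 90, 91
n = 11 (odd)
Middle value = 36

Median = 36


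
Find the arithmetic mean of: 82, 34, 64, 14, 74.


Sum = 82 + 34 + 64 + 14 + 74 = 268
n = 5
Mean = 268/5 = 53.6000

Mean = 53.6000


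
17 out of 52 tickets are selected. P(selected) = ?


P = 17/52 = 0.3269

P = 0.3269


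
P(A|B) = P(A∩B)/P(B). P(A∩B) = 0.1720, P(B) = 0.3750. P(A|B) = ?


P(A|B) = 0.1720/0.3750 = 0.4587

P(A|B) = 0.4587


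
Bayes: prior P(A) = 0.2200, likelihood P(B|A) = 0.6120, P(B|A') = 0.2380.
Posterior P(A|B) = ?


P(B) = P(B|A)*P(A) + P(B|A')*P(A')
= 0.6120*0.2200 + 0.2380*0.7800
= 0.134640 + 0.185640 = 0.320280
P(A|B) = 0.134640/0.320280 = 0.4204

P(A|B) = 0.4204


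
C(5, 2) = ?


C(5,2) = 5!/(2! × 3!)
= 120/(2 × 6)
= 10

C(5,2) = 10


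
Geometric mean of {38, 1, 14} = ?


Product = 38 × 1 × 14 = 532
GM = 532^(1/3) = 8.1028

GM = 8.1028


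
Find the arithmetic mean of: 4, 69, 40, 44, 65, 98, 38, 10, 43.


Sum = 4 + 69 + 40 + 44 + 65 + 98 + 38 + 10 + 43 = 411
n = 9
Mean = 411/9 = 45.6667

Mean = 45.6667


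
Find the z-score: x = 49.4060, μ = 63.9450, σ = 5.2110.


z = (49.4060 - 63.9450)/5.2110
= -14.5390/5.2110
= -2.7901

z = -2.7901


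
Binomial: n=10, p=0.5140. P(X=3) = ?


C(10,3) = 120
p^3 = 0.135797
(1-p)^7 = 0.006404
P = 120 * 0.135797 * 0.006404 = 0.1044

P(X=3) = 0.1044


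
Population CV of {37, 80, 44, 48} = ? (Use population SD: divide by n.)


Mean = 52.2500
SD = 16.4981
CV = (16.4981/52.2500)*100 = 31.5753%

CV = 31.5753%


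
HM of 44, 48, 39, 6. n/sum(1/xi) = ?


Sum of reciprocals = 1/44 + 1/48 + 1/39 + 1/6 = 0.235868
HM = 4/0.235868 = 16.9586

HM = 16.9586


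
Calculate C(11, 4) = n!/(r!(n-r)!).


C(11,4) = 11!/(4! × 7!)
= 39916800/(24 × 5040)
= 330

C(11,4) = 330


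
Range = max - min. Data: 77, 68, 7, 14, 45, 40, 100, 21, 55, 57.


Max = 100, Min = 7
Range = 100 - 7 = 93

Range = 93


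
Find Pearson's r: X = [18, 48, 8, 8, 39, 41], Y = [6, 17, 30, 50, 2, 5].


Mean X = 27.0000, Mean Y = 18.3333
SD X = 16.248077, SD Y = 17.016332
Cov = -187.166667
r = -187.166667/(16.248077*17.016332) = -0.6770

r = -0.6770


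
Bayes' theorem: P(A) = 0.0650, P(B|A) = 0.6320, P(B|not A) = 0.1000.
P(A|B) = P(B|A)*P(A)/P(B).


P(B) = P(B|A)*P(A) + P(B|A')*P(A')
= 0.6320*0.0650 + 0.1000*0.9350
= 0.041080 + 0.093500 = 0.134580
P(A|B) = 0.041080/0.134580 = 0.3052

P(A|B) = 0.3052


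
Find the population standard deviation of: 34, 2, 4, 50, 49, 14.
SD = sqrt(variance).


Mean = 25.5000
Variance = 395.2500
SD = sqrt(395.2500) = 19.8809

SD = 19.8809


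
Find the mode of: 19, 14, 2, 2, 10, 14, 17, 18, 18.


Frequencies: 2:2, 10:1, 14:2, 17:1, 18:2, 19:1
Max frequency = 2
Mode = 2, 14, 18

Mode = 2, 14, 18


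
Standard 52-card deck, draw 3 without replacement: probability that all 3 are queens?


P(all queens) = (4/52) × (3/51) × (2/50)
= 0.0002

P = 0.0002


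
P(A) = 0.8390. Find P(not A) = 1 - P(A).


P(not A) = 1 - 0.8390 = 0.1610

P(not A) = 0.1610


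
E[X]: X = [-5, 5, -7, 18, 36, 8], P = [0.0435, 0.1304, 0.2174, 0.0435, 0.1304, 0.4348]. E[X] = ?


E[X] = -5*0.0435 + 5*0.1304 - 7*0.2174 + 18*0.0435 + 36*0.1304 + 8*0.4348
= -0.2175 + 0.6520 - 1.5218 + 0.7830 + 4.6944 + 3.4784
= 7.8685

E[X] = 7.8685


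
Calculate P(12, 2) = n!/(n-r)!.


P(12,2) = 12!/10!
= 479001600/3628800
= 132

P(12,2) = 132


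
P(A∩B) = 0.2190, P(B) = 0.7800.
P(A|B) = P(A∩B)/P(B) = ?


P(A|B) = 0.2190/0.7800 = 0.2808

P(A|B) = 0.2808


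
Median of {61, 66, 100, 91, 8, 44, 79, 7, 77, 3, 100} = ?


Sorted: 3, 7, 8, 44, 61, 66, 77, 79, 91, 100, 100
n = 11 (odd)
Middle value = 66

Median = 66


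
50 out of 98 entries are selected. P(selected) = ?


P = 50/98 = 0.5102

P = 0.5102


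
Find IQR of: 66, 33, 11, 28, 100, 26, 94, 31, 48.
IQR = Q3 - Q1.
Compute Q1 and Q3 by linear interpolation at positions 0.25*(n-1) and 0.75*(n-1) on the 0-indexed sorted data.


Sorted: 11, 26, 28, 31, 33, 48, 66, 94, 100
Q1 (25th %ile) = 28.0000
Q3 (75th %ile) = 66.0000
IQR = 66.0000 - 28.0000 = 38.0000

IQR = 38.0000


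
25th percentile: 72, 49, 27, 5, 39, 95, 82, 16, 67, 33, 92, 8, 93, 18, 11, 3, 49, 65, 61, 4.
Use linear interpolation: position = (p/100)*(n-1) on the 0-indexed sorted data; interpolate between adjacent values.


Sorted: 3, 4, 5, 8, 11, 16, 18, 27, 33, 39, 49, 49, 61, 65, 67, 72, 82, 92, 93, 95
n = 20
Index = 25/100 * 19 = 4.7500
Lower = data[4] = 11, Upper = data[5] = 16
P25 = 11 + 0.7500*(5) = 14.7500

P25 = 14.7500


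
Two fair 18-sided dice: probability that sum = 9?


Total outcomes = 18×18 = 324
Favorable (sum = 9): 8
P = 8/324 = 0.0247

P = 0.0247


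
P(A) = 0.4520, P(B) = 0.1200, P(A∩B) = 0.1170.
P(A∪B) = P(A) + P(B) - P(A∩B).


P(A∪B) = 0.4520 + 0.1200 - 0.1170
= 0.5720 - 0.1170
= 0.4550

P(A∪B) = 0.4550


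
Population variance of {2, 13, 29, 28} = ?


Mean = 18.0000
Squared deviations: 256.0000, 25.0000, 121.0000, 100.0000
Sum = 502.0000
Variance = 502.0000/4 = 125.5000

Variance = 125.5000


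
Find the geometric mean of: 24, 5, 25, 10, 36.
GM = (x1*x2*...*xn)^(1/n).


Product = 24 × 5 × 25 × 10 × 36 = 1080000
GM = 1080000^(1/5) = 16.0948

GM = 16.0948


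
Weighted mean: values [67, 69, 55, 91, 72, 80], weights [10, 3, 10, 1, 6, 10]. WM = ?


Numerator = 67*10 + 69*3 + 55*10 + 91*1 + 72*6 + 80*10 = 2750
Denominator = 10 + 3 + 10 + 1 + 6 + 10 = 40
WM = 2750/40 = 68.7500

WM = 68.7500


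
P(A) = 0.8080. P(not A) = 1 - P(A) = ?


P(not A) = 1 - 0.8080 = 0.1920

P(not A) = 0.1920


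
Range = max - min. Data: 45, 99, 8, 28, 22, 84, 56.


Max = 99, Min = 8
Range = 99 - 8 = 91

Range = 91


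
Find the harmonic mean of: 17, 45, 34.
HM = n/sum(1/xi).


Sum of reciprocals = 1/17 + 1/45 + 1/34 = 0.110458
HM = 3/0.110458 = 27.1598

HM = 27.1598


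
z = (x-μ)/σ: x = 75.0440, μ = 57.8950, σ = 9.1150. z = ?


z = (75.0440 - 57.8950)/9.1150
= 17.1490/9.1150
= 1.8814

z = 1.8814


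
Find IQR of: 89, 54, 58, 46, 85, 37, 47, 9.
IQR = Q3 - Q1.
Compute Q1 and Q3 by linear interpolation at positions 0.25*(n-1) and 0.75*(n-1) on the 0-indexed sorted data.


Sorted: 9, 37, 46, 47, 54, 58, 85, 89
Q1 (25th %ile) = 43.7500
Q3 (75th %ile) = 64.7500
IQR = 64.7500 - 43.7500 = 21.0000

IQR = 21.0000


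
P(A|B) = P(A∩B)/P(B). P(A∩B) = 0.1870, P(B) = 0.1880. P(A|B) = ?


P(A|B) = 0.1870/0.1880 = 0.9947

P(A|B) = 0.9947


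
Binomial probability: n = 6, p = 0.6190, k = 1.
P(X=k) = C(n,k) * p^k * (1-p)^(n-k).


C(6,1) = 6
p^1 = 0.619000
(1-p)^5 = 0.008028
P = 6 * 0.619000 * 0.008028 = 0.0298

P(X=1) = 0.0298


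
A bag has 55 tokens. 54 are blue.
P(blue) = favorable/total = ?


P = 54/55 = 0.9818

P = 0.9818


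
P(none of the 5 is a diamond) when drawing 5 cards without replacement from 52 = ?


P(no diamonds) = (39/52) × (38/51) × (37/50) × (36/49) × (35/48)
= 0.2215

P = 0.2215


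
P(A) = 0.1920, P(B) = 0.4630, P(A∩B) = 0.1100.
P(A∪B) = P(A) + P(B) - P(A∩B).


P(A∪B) = 0.1920 + 0.4630 - 0.1100
= 0.6550 - 0.1100
= 0.5450

P(A∪B) = 0.5450


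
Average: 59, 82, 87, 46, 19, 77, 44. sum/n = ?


Sum = 59 + 82 + 87 + 46 + 19 + 77 + 44 = 414
n = 7
Mean = 414/7 = 59.1429

Mean = 59.1429


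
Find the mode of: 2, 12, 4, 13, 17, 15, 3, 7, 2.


Frequencies: 2:2, 3:1, 4:1, 7:1, 12:1, 13:1, 15:1, 17:1
Max frequency = 2
Mode = 2

Mode = 2


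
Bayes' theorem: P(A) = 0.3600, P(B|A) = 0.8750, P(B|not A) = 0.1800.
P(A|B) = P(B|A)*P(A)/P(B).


P(B) = P(B|A)*P(A) + P(B|A')*P(A')
= 0.8750*0.3600 + 0.1800*0.6400
= 0.315000 + 0.115200 = 0.430200
P(A|B) = 0.315000/0.430200 = 0.7322

P(A|B) = 0.7322


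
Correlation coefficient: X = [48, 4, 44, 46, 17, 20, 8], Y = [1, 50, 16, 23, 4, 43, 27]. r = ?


Mean X = 26.7143, Mean Y = 23.4286
SD X = 17.441447, SD Y = 17.061713
Cov = -175.306122
r = -175.306122/(17.441447*17.061713) = -0.5891

r = -0.5891


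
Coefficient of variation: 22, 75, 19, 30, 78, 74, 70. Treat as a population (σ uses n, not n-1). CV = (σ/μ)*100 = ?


Mean = 52.5714
SD = 25.3087
CV = (25.3087/52.5714)*100 = 48.1416%

CV = 48.1416%


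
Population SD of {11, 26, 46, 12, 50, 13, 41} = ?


Mean = 28.4286
Variance = 249.9592
SD = sqrt(249.9592) = 15.8101

SD = 15.8101


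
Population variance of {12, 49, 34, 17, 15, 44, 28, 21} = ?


Mean = 27.5000
Squared deviations: 240.2500, 462.2500, 42.2500, 110.2500, 156.2500, 272.2500, 0.2500, 42.2500
Sum = 1326.0000
Variance = 1326.0000/8 = 165.7500

Variance = 165.7500


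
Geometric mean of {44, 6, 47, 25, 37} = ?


Product = 44 × 6 × 47 × 25 × 37 = 11477400
GM = 11477400^(1/5) = 25.8207

GM = 25.8207


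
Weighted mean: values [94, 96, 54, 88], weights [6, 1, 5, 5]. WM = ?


Numerator = 94*6 + 96*1 + 54*5 + 88*5 = 1370
Denominator = 6 + 1 + 5 + 5 = 17
WM = 1370/17 = 80.5882

WM = 80.5882


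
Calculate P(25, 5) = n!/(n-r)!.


P(25,5) = 25!/20!
= 15511210043330985984000000/2432902008176640000
= 6375600

P(25,5) = 6375600


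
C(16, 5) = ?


C(16,5) = 16!/(5! × 11!)
= 20922789888000/(120 × 39916800)
= 4368

C(16,5) = 4368


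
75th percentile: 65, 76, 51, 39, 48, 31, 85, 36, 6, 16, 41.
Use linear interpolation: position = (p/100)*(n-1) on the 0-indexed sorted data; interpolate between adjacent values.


Sorted: 6, 16, 31, 36, 39, 41, 48, 51, 65, 76, 85
n = 11
Index = 75/100 * 10 = 7.5000
Lower = data[7] = 51, Upper = data[8] = 65
P75 = 51 + 0.5000*(14) = 58.0000

P75 = 58.0000


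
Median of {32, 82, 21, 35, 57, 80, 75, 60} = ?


Sorted: 21, 32, 35, 57, 60, 75, 80, 82
n = 8 (even)
Middle values: 57 and 60
Median = (57+60)/2 = 58.5000

Median = 58.5000


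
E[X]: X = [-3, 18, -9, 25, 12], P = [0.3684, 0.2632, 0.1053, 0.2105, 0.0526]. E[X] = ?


E[X] = -3*0.3684 + 18*0.2632 - 9*0.1053 + 25*0.2105 + 12*0.0526
= -1.1052 + 4.7376 - 0.9477 + 5.2625 + 0.6312
= 8.5784

E[X] = 8.5784


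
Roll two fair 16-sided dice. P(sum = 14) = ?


Total outcomes = 16×16 = 256
Favorable (sum = 14): 13
P = 13/256 = 0.0508

P = 0.0508


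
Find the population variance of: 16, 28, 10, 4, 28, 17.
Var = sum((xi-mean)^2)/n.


Mean = 17.1667
Squared deviations: 1.3611, 117.3611, 51.3611, 173.3611, 117.3611, 0.0278
Sum = 460.8333
Variance = 460.8333/6 = 76.8056

Variance = 76.8056


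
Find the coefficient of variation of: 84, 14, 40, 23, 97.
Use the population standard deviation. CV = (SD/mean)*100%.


Mean = 51.6000
SD = 33.0974
CV = (33.0974/51.6000)*100 = 64.1423%

CV = 64.1423%


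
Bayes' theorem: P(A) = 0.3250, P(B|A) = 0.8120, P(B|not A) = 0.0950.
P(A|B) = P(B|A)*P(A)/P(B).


P(B) = P(B|A)*P(A) + P(B|A')*P(A')
= 0.8120*0.3250 + 0.0950*0.6750
= 0.263900 + 0.064125 = 0.328025
P(A|B) = 0.263900/0.328025 = 0.8045

P(A|B) = 0.8045


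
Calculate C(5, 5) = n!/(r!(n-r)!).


C(5,5) = 5!/(5! × 0!)
= 120/(120 × 1)
= 1

C(5,5) = 1


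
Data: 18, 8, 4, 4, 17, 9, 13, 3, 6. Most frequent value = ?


Frequencies: 3:1, 4:2, 6:1, 8:1, 9:1, 13:1, 17:1, 18:1
Max frequency = 2
Mode = 4

Mode = 4


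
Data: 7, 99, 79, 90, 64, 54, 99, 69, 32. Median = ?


Sorted: 7, 32, 54, 64, 69, 79, 90, 99, 99
n = 9 (odd)
Middle value = 69

Median = 69


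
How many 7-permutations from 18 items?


P(18,7) = 18!/11!
= 6402373705728000/39916800
= 160392960

P(18,7) = 160392960


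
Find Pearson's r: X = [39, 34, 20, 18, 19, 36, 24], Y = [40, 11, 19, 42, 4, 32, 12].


Mean X = 27.1429, Mean Y = 22.8571
SD X = 8.253632, SD Y = 14.004372
Cov = 34.734694
r = 34.734694/(8.253632*14.004372) = 0.3005

r = 0.3005


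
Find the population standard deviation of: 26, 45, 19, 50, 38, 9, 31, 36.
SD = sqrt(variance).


Mean = 31.7500
Variance = 159.9375
SD = sqrt(159.9375) = 12.6466

SD = 12.6466


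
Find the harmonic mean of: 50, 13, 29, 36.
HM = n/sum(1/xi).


Sum of reciprocals = 1/50 + 1/13 + 1/29 + 1/36 = 0.159184
HM = 4/0.159184 = 25.1282

HM = 25.1282


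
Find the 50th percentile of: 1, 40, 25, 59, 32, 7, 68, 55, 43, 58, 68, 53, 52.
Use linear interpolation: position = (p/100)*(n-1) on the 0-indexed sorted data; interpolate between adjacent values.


Sorted: 1, 7, 25, 32, 40, 43, 52, 53, 55, 58, 59, 68, 68
n = 13
Index = 50/100 * 12 = 6.0000
Lower = data[6] = 52, Upper = data[7] = 53
P50 = 52 + 0*(1) = 52.0000

P50 = 52.0000


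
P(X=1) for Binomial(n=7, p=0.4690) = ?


C(7,1) = 7
p^1 = 0.469000
(1-p)^6 = 0.022416
P = 7 * 0.469000 * 0.022416 = 0.0736

P(X=1) = 0.0736


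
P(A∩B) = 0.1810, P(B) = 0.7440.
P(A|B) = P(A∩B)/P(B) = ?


P(A|B) = 0.1810/0.7440 = 0.2433

P(A|B) = 0.2433


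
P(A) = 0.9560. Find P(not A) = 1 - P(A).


P(not A) = 1 - 0.9560 = 0.0440

P(not A) = 0.0440


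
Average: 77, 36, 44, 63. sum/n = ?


Sum = 77 + 36 + 44 + 63 = 220
n = 4
Mean = 220/4 = 55.0000

Mean = 55.0000


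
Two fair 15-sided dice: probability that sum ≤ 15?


Total outcomes = 15×15 = 225
Favorable (sum ≤ 15): 105
P = 105/225 = 0.4667

P = 0.4667


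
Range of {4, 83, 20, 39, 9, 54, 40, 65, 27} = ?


Max = 83, Min = 4
Range = 83 - 4 = 79

Range = 79


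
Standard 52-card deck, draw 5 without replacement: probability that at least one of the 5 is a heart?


P(at least one) = 1 - P(none)
P(none) = (39/52) × (38/51) × (37/50) × (36/49) × (35/48) = 0.221534
P(at least one) = 1 - 0.221534 = 0.7785

P = 0.7785


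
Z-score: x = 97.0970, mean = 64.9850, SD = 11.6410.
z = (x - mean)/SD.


z = (97.0970 - 64.9850)/11.6410
= 32.1120/11.6410
= 2.7585

z = 2.7585


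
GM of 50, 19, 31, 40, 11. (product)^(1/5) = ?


Product = 50 × 19 × 31 × 40 × 11 = 12958000
GM = 12958000^(1/5) = 26.4550

GM = 26.4550


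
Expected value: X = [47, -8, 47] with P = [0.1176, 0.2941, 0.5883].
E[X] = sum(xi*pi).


E[X] = 47*0.1176 - 8*0.2941 + 47*0.5883
= 5.5272 - 2.3528 + 27.6501
= 30.8245

E[X] = 30.8245


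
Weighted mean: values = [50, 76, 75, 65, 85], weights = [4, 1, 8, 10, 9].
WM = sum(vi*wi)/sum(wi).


Numerator = 50*4 + 76*1 + 75*8 + 65*10 + 85*9 = 2291
Denominator = 4 + 1 + 8 + 10 + 9 = 32
WM = 2291/32 = 71.5938

WM = 71.5938


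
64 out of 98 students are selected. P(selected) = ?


P = 64/98 = 0.6531

P = 0.6531


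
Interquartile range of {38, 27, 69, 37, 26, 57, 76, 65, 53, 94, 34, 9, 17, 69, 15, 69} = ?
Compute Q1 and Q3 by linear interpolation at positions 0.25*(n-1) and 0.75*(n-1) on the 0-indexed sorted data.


Sorted: 9, 15, 17, 26, 27, 34, 37, 38, 53, 57, 65, 69, 69, 69, 76, 94
Q1 (25th %ile) = 26.7500
Q3 (75th %ile) = 69.0000
IQR = 69.0000 - 26.7500 = 42.2500

IQR = 42.2500


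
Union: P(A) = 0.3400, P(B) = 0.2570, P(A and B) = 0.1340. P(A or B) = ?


P(A∪B) = 0.3400 + 0.2570 - 0.1340
= 0.5970 - 0.1340
= 0.4630

P(A∪B) = 0.4630


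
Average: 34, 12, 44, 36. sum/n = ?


Sum = 34 + 12 + 44 + 36 = 126
n = 4
Mean = 126/4 = 31.5000

Mean = 31.5000


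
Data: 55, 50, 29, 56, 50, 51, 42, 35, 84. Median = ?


Sorted: 29, 35, 42, 50, 50, 51, 55, 56, 84
n = 9 (odd)
Middle value = 50

Median = 50


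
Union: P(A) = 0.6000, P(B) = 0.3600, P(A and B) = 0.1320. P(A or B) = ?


P(A∪B) = 0.6000 + 0.3600 - 0.1320
= 0.9600 - 0.1320
= 0.8280

P(A∪B) = 0.8280


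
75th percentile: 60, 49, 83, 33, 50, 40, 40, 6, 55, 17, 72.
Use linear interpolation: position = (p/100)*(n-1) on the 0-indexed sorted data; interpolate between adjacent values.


Sorted: 6, 17, 33, 40, 40, 49, 50, 55, 60, 72, 83
n = 11
Index = 75/100 * 10 = 7.5000
Lower = data[7] = 55, Upper = data[8] = 60
P75 = 55 + 0.5000*(5) = 57.5000

P75 = 57.5000


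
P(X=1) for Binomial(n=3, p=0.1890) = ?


C(3,1) = 3
p^1 = 0.189000
(1-p)^2 = 0.657721
P = 3 * 0.189000 * 0.657721 = 0.3729

P(X=1) = 0.3729


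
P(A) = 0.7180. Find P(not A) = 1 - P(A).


P(not A) = 1 - 0.7180 = 0.2820

P(not A) = 0.2820


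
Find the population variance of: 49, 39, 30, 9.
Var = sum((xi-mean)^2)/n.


Mean = 31.7500
Squared deviations: 297.5625, 52.5625, 3.0625, 517.5625
Sum = 870.7500
Variance = 870.7500/4 = 217.6875

Variance = 217.6875


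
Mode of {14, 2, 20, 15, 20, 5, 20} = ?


Frequencies: 2:1, 5:1, 14:1, 15:1, 20:3
Max frequency = 3
Mode = 20

Mode = 20


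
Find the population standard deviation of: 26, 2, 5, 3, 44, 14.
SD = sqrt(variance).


Mean = 15.6667
Variance = 228.8889
SD = sqrt(228.8889) = 15.1291

SD = 15.1291
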